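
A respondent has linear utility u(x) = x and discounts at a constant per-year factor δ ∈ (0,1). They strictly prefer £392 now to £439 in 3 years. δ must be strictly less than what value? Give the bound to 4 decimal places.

The preference means 392 > δ^3·439.
Dividing by 439: δ^3 < 0.89294. Both sides are positive, so the cube root keeps the direction.
δ < (392/439)^(1/3) ≈ 0.9630.

δ < 0.9630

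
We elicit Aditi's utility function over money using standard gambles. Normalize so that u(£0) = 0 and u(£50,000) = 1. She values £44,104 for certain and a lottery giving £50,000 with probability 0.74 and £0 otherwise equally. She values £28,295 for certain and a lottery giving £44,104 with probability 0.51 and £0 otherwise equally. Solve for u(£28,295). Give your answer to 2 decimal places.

0.38

From the first indifference, u(£44,104) = 0.74·u(£50,000) + 0.26·u(£0) = 0.74·1 + 0.26·0 = 0.74.
Then u(£28,295) = 0.51·u(£44,104) + 0.49·u(£0) = 0.51·0.74 + 0.49·0.00 = 0.3774.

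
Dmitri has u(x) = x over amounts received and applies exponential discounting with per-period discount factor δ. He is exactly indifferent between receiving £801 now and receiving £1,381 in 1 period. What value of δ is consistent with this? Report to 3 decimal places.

δ ≈ 0.580

The payoff in 1 period is discounted by δ, so u(801) = δ·u(1381) and δ = u(801)/u(1381).
With u(x) = x: δ = 801/1381 = 0.58001.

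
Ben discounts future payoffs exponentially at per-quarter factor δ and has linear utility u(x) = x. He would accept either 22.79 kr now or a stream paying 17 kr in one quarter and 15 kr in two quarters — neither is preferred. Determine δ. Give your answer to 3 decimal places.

δ ≈ 0.790

Present value of the stream is 17·δ + 15·δ². Indifference gives 17δ + 15δ² = 22.79.
That is, 15δ² + 17δ − 22.79 = 0, a quadratic in δ.
By the quadratic formula (taking the positive root), δ = (−17 + √1656.40) / 30 ≈ 0.790.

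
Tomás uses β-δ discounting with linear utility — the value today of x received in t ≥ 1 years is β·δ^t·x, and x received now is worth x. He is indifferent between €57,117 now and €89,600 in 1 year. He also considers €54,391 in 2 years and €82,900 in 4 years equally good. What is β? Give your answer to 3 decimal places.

The second indifference involves only future payoffs, so β cancels: β·δ^2·54391 = β·δ^4·82900, giving δ^2 = 54391/82900 = 0.65610, so δ = 0.81000.
Substituting δ into 57117 = β·δ·89600: β = 57117/(72576.207) ≈ 0.787.

β ≈ 0.787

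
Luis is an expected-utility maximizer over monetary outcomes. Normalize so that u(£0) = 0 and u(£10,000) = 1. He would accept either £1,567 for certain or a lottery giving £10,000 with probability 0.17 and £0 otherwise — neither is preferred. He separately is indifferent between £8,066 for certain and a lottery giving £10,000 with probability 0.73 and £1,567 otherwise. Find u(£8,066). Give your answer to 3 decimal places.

0.776

From the first indifference, u(£1,567) = 0.17·u(£10,000) + 0.83·u(£0) = 0.17·1 + 0.83·0 = 0.17.
Chaining: u(£8,066) = 0.73·1.00 + 0.27·0.17 = 0.7759.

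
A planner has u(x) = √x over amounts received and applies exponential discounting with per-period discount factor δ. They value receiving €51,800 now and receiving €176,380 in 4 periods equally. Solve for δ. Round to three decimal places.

Indifference means u(51800) = δ^4 · u(176380), so δ^4 = u(51800)/u(176380).
With u(x) = √x: δ^4 = √51800/√176380 = √(51800/176380) = 0.54193.
Taking the 4th root: δ = 0.54193^(1/4) ≈ 0.858.

δ ≈ 0.858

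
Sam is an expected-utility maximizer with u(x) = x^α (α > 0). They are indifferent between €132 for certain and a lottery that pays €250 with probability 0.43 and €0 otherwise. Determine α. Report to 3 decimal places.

EU(lottery) = 0.43·250^α + 0.57·0 = 0.43·250^α.
Setting u(132) equal to that: 132^α = 0.43·250^α ⇒ (132/250)^α = 0.43.
α = ln(0.43) / ln(132/250) = -0.843970/-0.638659 ≈ 1.321.

α ≈ 1.321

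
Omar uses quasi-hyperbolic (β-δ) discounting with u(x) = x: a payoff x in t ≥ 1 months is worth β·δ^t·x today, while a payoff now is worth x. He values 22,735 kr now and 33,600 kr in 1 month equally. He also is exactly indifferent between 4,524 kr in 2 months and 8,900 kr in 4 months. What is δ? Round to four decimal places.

From the later pair, β·δ^2·4524 = β·δ^4·8900; dividing through, δ^2 = 4524/8900 = 0.50831, so δ = 0.71296.

δ ≈ 0.7130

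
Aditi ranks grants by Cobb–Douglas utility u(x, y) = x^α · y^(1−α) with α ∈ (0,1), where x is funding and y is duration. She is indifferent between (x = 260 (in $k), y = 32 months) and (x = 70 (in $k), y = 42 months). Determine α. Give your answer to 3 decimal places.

α ≈ 0.172

Indifference: 260^α · 32^(1−α) = 70^α · 42^(1−α).
(260/70)^α = (42/32)^(1−α); take logs: α·ln(260/70) = (1−α)·ln(42/32), i.e. α·1.312186 = (1−α)·0.271934.
So α/(1−α) = (0.271934)/(1.312186) = 0.207237, and α = 0.207237/1.207237 ≈ 0.172.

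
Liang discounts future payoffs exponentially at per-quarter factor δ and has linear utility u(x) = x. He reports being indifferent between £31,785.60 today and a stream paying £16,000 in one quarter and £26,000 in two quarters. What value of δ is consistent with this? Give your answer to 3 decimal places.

δ ≈ 0.840

Present value of the stream is 16000·δ + 26000·δ². Indifference gives 16000δ + 26000δ² = 31785.60.
Rearranged: 26000δ² + 16000δ − 31785.60 = 0.
The positive root is δ = [−16000 + √(16000² + 4·26000·31785.60)] / (2·26000) = (−16000 + 59680.000)/52000 ≈ 0.840.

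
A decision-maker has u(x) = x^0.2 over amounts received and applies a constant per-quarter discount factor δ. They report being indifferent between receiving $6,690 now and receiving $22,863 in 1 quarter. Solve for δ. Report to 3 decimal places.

The payoff in 1 quarter is discounted by δ, so u(6690) = δ·u(22863) and δ = u(6690)/u(22863).
With u(x) = x^0.2: δ = 6690^0.2/22863^0.2 = (6690/22863)^0.2 = 0.78209.

δ ≈ 0.782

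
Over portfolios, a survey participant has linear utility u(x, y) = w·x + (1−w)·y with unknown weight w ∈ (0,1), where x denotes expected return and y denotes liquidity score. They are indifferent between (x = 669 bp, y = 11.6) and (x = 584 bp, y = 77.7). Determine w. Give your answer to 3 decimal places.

w = 0.437

Equating utilities: w·669 + (1−w)·11.6 = w·584 + (1−w)·77.7.
Collecting terms: w·85 = (1−w)·66.1.
Hence w = 66.1/(85+66.1) = 66.1/151.1 = 0.437.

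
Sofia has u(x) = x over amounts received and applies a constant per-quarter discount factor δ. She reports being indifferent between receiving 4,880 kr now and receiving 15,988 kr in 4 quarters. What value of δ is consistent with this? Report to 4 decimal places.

Equating discounted utilities: u(4880) = δ^4·u(15988) ⇒ δ^4 = u(4880)/u(15988).
With u(x) = x: δ^4 = 4880/15988 = 0.30523.
Taking the 4th root: δ = 0.30523^(1/4) ≈ 0.7433.

δ ≈ 0.7433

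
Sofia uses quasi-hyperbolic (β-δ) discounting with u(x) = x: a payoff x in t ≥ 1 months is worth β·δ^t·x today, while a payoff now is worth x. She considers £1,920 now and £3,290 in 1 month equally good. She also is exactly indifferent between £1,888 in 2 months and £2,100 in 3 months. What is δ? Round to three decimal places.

δ ≈ 0.899

The second indifference involves only future payoffs, so β cancels: β·δ^2·1888 = β·δ^3·2100, giving δ = 1888/2100 = 0.89905.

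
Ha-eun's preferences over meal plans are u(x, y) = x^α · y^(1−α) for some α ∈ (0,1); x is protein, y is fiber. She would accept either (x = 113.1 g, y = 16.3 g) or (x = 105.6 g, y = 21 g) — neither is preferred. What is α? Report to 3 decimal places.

α ≈ 0.787

Indifference: 113.1^α · 16.3^(1−α) = 105.6^α · 21^(1−α).
Rearrange to (113.1/105.6)^α = (21/16.3)^(1−α) and take logs: α·0.068614 = (1−α)·0.253357.
Thus α·(0.321971) = 0.253357, so α = 0.253357/0.321971 ≈ 0.787.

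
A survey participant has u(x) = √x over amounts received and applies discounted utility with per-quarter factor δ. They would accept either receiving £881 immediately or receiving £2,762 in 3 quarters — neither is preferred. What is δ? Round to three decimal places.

Equating discounted utilities: u(881) = δ^3·u(2762) ⇒ δ^3 = u(881)/u(2762).
With u(x) = √x: δ^3 = √881/√2762 = √(881/2762) = 0.56478.
Taking the cube root: δ = 0.56478^(1/3) ≈ 0.827.

δ ≈ 0.827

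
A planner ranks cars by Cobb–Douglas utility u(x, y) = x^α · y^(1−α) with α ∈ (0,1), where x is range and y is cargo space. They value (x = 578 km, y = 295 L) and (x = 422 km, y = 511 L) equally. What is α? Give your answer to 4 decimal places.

α ≈ 0.6359

The Cobb–Douglas utilities coincide, so 578^α·295^(1−α) = 422^α·511^(1−α).
Taking logs: α·ln 578 + (1−α)·ln 295 = α·ln 422 + (1−α)·ln 511, i.e. α·0.3145686 = (1−α)·0.5493942.
With A = 0.3145686 and B = 0.5493942: α·A = (1−α)·B, so α = B/(A+B) = 0.5493942/0.8639628 ≈ 0.6359.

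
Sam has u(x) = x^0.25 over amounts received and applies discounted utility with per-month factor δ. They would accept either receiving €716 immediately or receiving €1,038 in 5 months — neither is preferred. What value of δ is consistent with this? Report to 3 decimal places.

δ ≈ 0.982

The payoff in 5 months is discounted by δ^5, so u(716) = δ^5·u(1038) and δ^5 = u(716)/u(1038).
With u(x) = x^0.25: δ^5 = 716^0.25/1038^0.25 = (716/1038)^0.25 = 0.91134.
So δ = 0.91134^(1/5) ≈ 0.982.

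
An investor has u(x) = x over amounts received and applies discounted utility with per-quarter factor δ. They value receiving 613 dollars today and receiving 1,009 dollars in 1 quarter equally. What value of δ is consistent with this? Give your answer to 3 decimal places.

Indifference means u(613) = δ · u(1009), so δ = u(613)/u(1009).
With u(x) = x: δ = 613/1009 = 0.60753.

δ ≈ 0.608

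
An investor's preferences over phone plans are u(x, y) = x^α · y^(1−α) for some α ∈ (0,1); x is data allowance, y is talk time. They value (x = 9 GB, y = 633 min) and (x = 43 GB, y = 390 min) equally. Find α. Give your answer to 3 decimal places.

The Cobb–Douglas utilities coincide, so 9^α·633^(1−α) = 43^α·390^(1−α).
Taking logs: α·ln 9 + (1−α)·ln 633 = α·ln 43 + (1−α)·ln 390, i.e. α·-1.563976 = (1−α)·-0.484324.
So α/(1−α) = (-0.484324)/(-1.563976) = 0.309675, and α = 0.309675/1.309675 ≈ 0.236.

α ≈ 0.236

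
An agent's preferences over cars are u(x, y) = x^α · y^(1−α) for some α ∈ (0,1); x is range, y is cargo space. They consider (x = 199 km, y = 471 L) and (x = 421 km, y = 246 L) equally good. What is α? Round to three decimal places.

Indifference: 199^α · 471^(1−α) = 421^α · 246^(1−α).
Taking logs: α·ln 199 + (1−α)·ln 471 = α·ln 421 + (1−α)·ln 246, i.e. α·-0.749328 = (1−α)·-0.649527.
So α/(1−α) = (-0.649527)/(-0.749328) = 0.866813, and α = 0.866813/1.866813 ≈ 0.464.

α ≈ 0.464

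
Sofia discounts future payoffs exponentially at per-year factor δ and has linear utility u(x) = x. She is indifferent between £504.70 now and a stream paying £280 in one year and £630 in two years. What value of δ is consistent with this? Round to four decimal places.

δ ≈ 0.7000

Equating present values: 504.70 = 280δ + 630δ².
That is, 630δ² + 280δ − 504.70 = 0, a quadratic in δ.
By the quadratic formula (taking the positive root), δ = (−280 + √1350244.00) / 1260 ≈ 0.7000.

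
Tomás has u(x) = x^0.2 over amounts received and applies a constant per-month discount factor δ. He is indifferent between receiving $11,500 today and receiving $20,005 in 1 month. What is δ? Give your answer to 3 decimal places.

Indifference means u(11500) = δ · u(20005), so δ = u(11500)/u(20005).
With u(x) = x^0.2: δ = 11500^0.2/20005^0.2 = (11500/20005)^0.2 = 0.89518.

δ ≈ 0.895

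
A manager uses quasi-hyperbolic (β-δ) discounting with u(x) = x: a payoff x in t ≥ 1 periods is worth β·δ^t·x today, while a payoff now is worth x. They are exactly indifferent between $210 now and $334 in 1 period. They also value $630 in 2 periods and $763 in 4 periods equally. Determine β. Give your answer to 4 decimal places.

Both payoffs in the second observation are in the future, so β drops out: δ^2·630 = δ^4·763 ⇒ δ^2 = 630/763 = 0.82569, so δ = 0.90867.
Substituting δ into 210 = β·δ·334: β = 210/(303.497) ≈ 0.6919.

β ≈ 0.6919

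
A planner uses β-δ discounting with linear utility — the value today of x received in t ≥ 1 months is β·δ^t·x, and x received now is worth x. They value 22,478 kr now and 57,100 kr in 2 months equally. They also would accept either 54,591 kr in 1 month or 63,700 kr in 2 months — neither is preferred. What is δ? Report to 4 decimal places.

δ ≈ 0.8570

The second indifference involves only future payoffs, so β cancels: β·δ^1·54591 = β·δ^2·63700, giving δ = 54591/63700 = 0.85700.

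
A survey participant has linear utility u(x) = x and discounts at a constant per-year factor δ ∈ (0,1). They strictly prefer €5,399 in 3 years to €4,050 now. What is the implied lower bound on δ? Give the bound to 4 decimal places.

Under u(x) = x this choice says 4050 < δ^3·5399.
Hence δ^3 > 4050/5399 = 0.75014, and x ↦ x^(1/3) is increasing on (0,∞).
δ > (4050/5399)^(1/3) ≈ 0.9086.

δ > 0.9086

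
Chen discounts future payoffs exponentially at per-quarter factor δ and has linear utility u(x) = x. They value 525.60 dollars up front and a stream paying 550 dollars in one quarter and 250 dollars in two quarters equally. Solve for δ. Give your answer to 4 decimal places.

The stream is worth 550δ + 250δ² today, so 550δ + 250δ² = 525.60.
Rearranged: 250δ² + 550δ − 525.60 = 0.
By the quadratic formula (taking the positive root), δ = (−550 + √828100.00) / 500 ≈ 0.7200.

δ ≈ 0.7200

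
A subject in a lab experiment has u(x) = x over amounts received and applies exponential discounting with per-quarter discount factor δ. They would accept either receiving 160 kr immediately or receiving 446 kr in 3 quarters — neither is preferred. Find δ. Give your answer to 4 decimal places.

δ ≈ 0.7106

Equating discounted utilities: u(160) = δ^3·u(446) ⇒ δ^3 = u(160)/u(446).
With u(x) = x: δ^3 = 160/446 = 0.35874.
Hence δ = (0.35874)^(1/3) = 0.710551.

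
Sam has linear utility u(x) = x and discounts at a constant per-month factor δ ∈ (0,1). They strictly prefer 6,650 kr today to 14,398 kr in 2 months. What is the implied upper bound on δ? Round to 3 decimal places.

Comparing present values: 6650 > δ^2·14398.
Hence δ^2 < 6650/14398 = 0.46187, and x ↦ x^(1/2) is increasing on (0,∞).
δ < 0.46187^(1/2) = 0.680.

δ < 0.680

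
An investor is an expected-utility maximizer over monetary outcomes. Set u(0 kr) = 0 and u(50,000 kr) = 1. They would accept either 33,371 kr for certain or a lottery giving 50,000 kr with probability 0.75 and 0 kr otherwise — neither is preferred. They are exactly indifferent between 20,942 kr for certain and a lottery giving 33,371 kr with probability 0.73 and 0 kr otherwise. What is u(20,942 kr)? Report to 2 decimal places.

From the first indifference, u(33,371 kr) = 0.75·u(50,000 kr) + 0.25·u(0 kr) = 0.75·1 + 0.25·0 = 0.75.
The second indifference gives u(20,942 kr) = 0.73·u(33,371 kr) + 0.27·u(0 kr) = 0.73·0.75 + 0.27·0.00 = 0.5475.

0.55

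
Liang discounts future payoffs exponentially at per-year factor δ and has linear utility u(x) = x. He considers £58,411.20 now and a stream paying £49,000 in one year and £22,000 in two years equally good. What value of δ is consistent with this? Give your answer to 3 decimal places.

δ ≈ 0.860

Present value of the stream is 49000·δ + 22000·δ². Indifference gives 49000δ + 22000δ² = 58411.20.
Rearranged: 22000δ² + 49000δ − 58411.20 = 0.
By the quadratic formula (taking the positive root), δ = (−49000 + √7541185600.00) / 44000 ≈ 0.860.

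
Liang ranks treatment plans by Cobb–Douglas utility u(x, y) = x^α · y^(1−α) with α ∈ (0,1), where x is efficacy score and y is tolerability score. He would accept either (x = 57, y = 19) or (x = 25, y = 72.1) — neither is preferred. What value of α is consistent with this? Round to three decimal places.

The Cobb–Douglas utilities coincide, so 57^α·19^(1−α) = 25^α·72.1^(1−α).
(57/25)^α = (72.1/19)^(1−α); take logs: α·ln(57/25) = (1−α)·ln(72.1/19), i.e. α·0.824175 = (1−α)·1.333615.
With A = 0.824175 and B = 1.333615: α·A = (1−α)·B, so α = B/(A+B) = 1.333615/2.157790 ≈ 0.618.

α ≈ 0.618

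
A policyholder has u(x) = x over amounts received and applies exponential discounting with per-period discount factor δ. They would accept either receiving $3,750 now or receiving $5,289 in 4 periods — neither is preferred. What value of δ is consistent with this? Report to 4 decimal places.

δ ≈ 0.9176

Indifference means u(3750) = δ^4 · u(5289), so δ^4 = u(3750)/u(5289).
With u(x) = x: δ^4 = 3750/5289 = 0.70902.
Taking the 4th root: δ = 0.70902^(1/4) ≈ 0.9176.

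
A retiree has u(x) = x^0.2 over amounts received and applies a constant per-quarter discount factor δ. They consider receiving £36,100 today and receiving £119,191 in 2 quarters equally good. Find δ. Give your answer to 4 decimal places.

δ ≈ 0.8874

Equating discounted utilities: u(36100) = δ^2·u(119191) ⇒ δ^2 = u(36100)/u(119191).
With u(x) = x^0.2: δ^2 = 36100^0.2/119191^0.2 = (36100/119191)^0.2 = 0.78750.
Hence δ = (0.78750)^(1/2) = 0.887414.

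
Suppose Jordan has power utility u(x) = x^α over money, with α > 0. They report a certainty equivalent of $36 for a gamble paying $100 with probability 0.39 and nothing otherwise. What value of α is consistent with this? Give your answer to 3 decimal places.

The lottery's expected utility is 0.39·u(100) + 0.61·u(0) = 0.39·100^α (since u(0) = 0 for α > 0).
Equating: 36^α = 0.39·100^α, i.e. 0.3600^α = 0.39.
α = ln(0.39) / ln(36/100) = -0.941609/-1.021651 ≈ 0.922.

α ≈ 0.922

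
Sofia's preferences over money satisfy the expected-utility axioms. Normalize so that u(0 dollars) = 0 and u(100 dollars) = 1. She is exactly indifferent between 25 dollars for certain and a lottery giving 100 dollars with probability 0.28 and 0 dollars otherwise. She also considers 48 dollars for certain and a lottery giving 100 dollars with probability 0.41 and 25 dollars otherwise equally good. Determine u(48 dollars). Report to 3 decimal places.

From the first indifference, u(25 dollars) = 0.28·u(100 dollars) + 0.72·u(0 dollars) = 0.28·1 + 0.72·0 = 0.28.
Chaining: u(48 dollars) = 0.41·1.00 + 0.59·0.28 = 0.5752.

0.575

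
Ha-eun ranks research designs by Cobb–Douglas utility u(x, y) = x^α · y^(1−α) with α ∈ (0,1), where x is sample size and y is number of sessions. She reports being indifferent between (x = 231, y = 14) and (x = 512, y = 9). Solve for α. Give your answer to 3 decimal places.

α ≈ 0.357

Indifference: 231^α · 14^(1−α) = 512^α · 9^(1−α).
Taking logs: α·ln 231 + (1−α)·ln 14 = α·ln 512 + (1−α)·ln 9, i.e. α·-0.795907 = (1−α)·-0.441833.
So α/(1−α) = (-0.441833)/(-0.795907) = 0.555131, and α = 0.555131/1.555131 ≈ 0.357.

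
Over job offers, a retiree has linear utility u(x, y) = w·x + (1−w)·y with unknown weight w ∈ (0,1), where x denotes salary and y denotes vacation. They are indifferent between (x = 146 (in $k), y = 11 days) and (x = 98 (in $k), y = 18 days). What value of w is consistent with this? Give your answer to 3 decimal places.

w = 0.127

u(146,11) = u(98,18) means w·146 + (1−w)·11 = w·98 + (1−w)·18.
Rearranging, 48·w − 7·(1−w) = 0.
Hence w = 7/(48+7) = 7/55 = 0.127.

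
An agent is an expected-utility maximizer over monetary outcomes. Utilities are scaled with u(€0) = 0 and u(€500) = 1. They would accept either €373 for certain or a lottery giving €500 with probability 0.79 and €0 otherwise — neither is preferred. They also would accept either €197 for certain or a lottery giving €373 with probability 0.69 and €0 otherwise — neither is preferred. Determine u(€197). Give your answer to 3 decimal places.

0.545

From the first indifference, u(€373) = 0.79·u(€500) + 0.21·u(€0) = 0.79·1 + 0.21·0 = 0.79.
Chaining: u(€197) = 0.69·0.79 + 0.31·0.00 = 0.5451.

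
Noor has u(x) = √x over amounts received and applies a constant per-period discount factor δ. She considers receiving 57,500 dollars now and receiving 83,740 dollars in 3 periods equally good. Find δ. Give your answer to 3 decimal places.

Indifference means u(57500) = δ^3 · u(83740), so δ^3 = u(57500)/u(83740).
With u(x) = √x: δ^3 = √57500/√83740 = √(57500/83740) = 0.82864.
Taking the cube root: δ = 0.82864^(1/3) ≈ 0.939.

δ ≈ 0.939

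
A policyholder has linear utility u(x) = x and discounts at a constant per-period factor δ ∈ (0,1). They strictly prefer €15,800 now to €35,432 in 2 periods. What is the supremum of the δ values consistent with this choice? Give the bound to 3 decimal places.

Comparing present values: 15800 > δ^2·35432.
So δ^2 < 15800/35432 = 0.44592; taking the square root of both positive sides preserves the inequality.
δ < (15800/35432)^(1/2) ≈ 0.668.

δ < 0.668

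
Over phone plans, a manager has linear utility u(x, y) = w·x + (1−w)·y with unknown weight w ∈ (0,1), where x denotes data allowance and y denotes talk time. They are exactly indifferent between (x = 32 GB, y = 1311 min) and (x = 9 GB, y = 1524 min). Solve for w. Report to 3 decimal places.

u(32,1311) = u(9,1524) means w·32 + (1−w)·1311 = w·9 + (1−w)·1524.
Rearranging, 23·w − 213·(1−w) = 0.
The marginal rate of substitution is 213/23, so w = 213/(23+213) = 0.903.

w = 0.903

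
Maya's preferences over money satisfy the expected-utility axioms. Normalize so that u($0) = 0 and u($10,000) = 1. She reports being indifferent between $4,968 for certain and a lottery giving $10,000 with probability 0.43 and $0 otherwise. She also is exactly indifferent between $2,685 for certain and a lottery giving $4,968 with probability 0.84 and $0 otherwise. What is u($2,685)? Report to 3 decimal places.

0.361

First, u($4,968) = 0.43·u($10,000) + 0.57·u($0) = 0.43.
Chaining: u($2,685) = 0.84·0.43 + 0.16·0.00 = 0.3612.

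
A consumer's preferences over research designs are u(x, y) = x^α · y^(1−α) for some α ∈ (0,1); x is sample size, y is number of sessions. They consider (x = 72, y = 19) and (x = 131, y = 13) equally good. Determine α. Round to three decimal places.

α ≈ 0.388

The Cobb–Douglas utilities coincide, so 72^α·19^(1−α) = 131^α·13^(1−α).
Rearrange to (72/131)^α = (13/19)^(1−α) and take logs: α·-0.598531 = (1−α)·-0.379490.
So α/(1−α) = (-0.379490)/(-0.598531) = 0.634036, and α = 0.634036/1.634036 ≈ 0.388.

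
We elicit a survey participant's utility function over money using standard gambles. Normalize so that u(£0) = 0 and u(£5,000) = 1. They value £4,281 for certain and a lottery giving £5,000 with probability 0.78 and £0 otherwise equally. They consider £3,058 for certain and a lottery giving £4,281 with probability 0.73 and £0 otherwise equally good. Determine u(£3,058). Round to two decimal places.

The first gamble pins u(£4,281): it must equal 0.78·1 + 0.22·0 = 0.78.
The second indifference gives u(£3,058) = 0.73·u(£4,281) + 0.27·u(£0) = 0.73·0.78 + 0.27·0.00 = 0.5694.

0.57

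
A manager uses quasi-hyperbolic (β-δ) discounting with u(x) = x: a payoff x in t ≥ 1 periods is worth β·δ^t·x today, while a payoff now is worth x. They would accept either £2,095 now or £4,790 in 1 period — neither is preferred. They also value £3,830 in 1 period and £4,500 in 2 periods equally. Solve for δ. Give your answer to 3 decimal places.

Both payoffs in the second observation are in the future, so β drops out: δ^1·3830 = δ^2·4500 ⇒ δ = 3830/4500 = 0.85111.

δ ≈ 0.851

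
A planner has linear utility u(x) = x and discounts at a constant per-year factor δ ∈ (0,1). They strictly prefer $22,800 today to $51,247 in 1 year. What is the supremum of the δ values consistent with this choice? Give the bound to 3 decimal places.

The preference means 22800 > δ·51247.
Dividing through by 51247 gives δ < 0.44490.

δ < 0.445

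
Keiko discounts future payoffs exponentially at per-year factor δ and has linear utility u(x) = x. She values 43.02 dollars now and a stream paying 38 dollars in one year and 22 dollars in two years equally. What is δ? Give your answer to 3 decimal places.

δ ≈ 0.780

Present value of the stream is 38·δ + 22·δ². Indifference gives 38δ + 22δ² = 43.02.
Rearranged: 22δ² + 38δ − 43.02 = 0.
δ = (−38 + √(38² + 4·22·43.02)) / (2·22) = (−38 + √5229.76) / 44 ≈ 0.780.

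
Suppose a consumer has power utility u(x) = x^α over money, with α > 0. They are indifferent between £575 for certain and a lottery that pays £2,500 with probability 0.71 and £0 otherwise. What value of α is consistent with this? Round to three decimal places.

α ≈ 0.233

Since u(0) = 0, the lottery's EU is 0.71·2500^α.
Indifference: 575^α = 0.71·2500^α, so (575/2500)^α = 0.71.
α = ln(0.71) / ln(575/2500) = -0.342490/-1.469676 ≈ 0.233.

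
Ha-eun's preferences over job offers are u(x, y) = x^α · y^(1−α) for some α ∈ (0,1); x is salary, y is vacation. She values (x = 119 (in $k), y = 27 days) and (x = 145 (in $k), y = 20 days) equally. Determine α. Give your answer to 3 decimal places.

Indifference: 119^α · 27^(1−α) = 145^α · 20^(1−α).
Rearrange to (119/145)^α = (20/27)^(1−α) and take logs: α·-0.197610 = (1−α)·-0.300105.
Thus α·(-0.497715) = -0.300105, so α = -0.300105/-0.497715 ≈ 0.603.

α ≈ 0.603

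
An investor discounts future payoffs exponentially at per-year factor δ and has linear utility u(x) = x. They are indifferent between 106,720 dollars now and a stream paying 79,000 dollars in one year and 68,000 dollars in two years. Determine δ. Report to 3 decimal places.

Equating present values: 106720 = 79000δ + 68000δ².
That is, 68000δ² + 79000δ − 106720 = 0, a quadratic in δ.
δ = (−79000 + √(79000² + 4·68000·106720)) / (2·68000) = (−79000 + √35268840000.00) / 136000 ≈ 0.800.

δ ≈ 0.800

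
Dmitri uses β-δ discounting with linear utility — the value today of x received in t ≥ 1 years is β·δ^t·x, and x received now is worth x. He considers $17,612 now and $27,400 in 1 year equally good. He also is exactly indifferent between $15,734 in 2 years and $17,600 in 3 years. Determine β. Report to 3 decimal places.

The second indifference involves only future payoffs, so β cancels: β·δ^2·15734 = β·δ^3·17600, giving δ = 15734/17600 = 0.89398.
Substituting δ into 17612 = β·δ·27400: β = 17612/(24494.977) ≈ 0.719.

β ≈ 0.719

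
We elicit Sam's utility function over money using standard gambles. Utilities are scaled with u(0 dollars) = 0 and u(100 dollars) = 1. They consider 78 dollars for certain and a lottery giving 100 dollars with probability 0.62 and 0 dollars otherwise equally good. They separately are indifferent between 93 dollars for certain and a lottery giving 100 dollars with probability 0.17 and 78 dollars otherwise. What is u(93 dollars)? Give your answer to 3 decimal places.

The first gamble pins u(78 dollars): it must equal 0.62·1 + 0.38·0 = 0.62.
Chaining: u(93 dollars) = 0.17·1.00 + 0.83·0.62 = 0.6846.

0.685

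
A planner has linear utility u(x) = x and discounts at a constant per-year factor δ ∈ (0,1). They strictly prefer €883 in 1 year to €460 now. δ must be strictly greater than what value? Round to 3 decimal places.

δ > 0.521

Under u(x) = x this choice says 460 < δ·883.
Dividing through by 883 gives δ > 0.52095.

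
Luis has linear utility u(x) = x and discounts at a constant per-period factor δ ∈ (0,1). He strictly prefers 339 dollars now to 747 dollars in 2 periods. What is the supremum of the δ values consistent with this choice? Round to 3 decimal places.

Comparing present values: 339 > δ^2·747.
Dividing by 747: δ^2 < 0.45382. Both sides are positive, so the square root keeps the direction.
δ < 0.45382^(1/2) = 0.674.

δ < 0.674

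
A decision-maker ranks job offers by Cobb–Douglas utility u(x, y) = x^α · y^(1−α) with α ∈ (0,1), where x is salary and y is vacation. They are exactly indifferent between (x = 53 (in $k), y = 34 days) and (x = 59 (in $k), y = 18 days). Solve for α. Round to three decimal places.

The Cobb–Douglas utilities coincide, so 53^α·34^(1−α) = 59^α·18^(1−α).
Taking logs: α·ln 53 + (1−α)·ln 34 = α·ln 59 + (1−α)·ln 18, i.e. α·-0.107246 = (1−α)·-0.635989.
Thus α·(-0.743235) = -0.635989, so α = -0.635989/-0.743235 ≈ 0.856.

α ≈ 0.856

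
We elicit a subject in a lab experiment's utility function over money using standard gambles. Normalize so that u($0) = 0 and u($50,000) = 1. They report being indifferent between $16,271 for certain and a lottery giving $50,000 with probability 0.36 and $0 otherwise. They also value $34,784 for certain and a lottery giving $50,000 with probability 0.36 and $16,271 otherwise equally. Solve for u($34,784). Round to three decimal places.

0.590

First, u($16,271) = 0.36·u($50,000) + 0.64·u($0) = 0.36.
Then u($34,784) = 0.36·u($50,000) + 0.64·u($16,271) = 0.36·1.00 + 0.64·0.36 = 0.5904.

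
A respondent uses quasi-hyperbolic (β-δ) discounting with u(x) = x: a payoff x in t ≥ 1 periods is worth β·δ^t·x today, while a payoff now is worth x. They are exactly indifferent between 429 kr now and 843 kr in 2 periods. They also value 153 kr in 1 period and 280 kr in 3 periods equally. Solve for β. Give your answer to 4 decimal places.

β ≈ 0.9313

The second indifference involves only future payoffs, so β cancels: β·δ^1·153 = β·δ^3·280, giving δ^2 = 153/280 = 0.54643, so δ = 0.73921.
The first indifference: 429 = β·δ^2·843, so β = 429/(δ^2·843) = 429/(0.54643·843) ≈ 0.9313.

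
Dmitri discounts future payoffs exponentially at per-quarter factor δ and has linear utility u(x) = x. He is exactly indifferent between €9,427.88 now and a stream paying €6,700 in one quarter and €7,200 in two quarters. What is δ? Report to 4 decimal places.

Equating present values: 9427.88 = 6700δ + 7200δ².
Rearranged: 7200δ² + 6700δ − 9427.88 = 0.
By the quadratic formula (taking the positive root), δ = (−6700 + √316412944.00) / 14400 ≈ 0.7700.

δ ≈ 0.7700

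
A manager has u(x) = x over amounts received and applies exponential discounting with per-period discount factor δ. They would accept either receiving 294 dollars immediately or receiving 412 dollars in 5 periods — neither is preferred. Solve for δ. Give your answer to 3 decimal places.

δ ≈ 0.935

Indifference means u(294) = δ^5 · u(412), so δ^5 = u(294)/u(412).
With u(x) = x: δ^5 = 294/412 = 0.71359.
Taking the 5th root: δ = 0.71359^(1/5) ≈ 0.935.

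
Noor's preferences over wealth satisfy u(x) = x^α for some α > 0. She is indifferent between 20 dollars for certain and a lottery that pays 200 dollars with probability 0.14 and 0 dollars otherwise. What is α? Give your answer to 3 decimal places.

α ≈ 0.854

EU(lottery) = 0.14·200^α + 0.86·0 = 0.14·200^α.
Setting u(20) equal to that: 20^α = 0.14·200^α ⇒ (20/200)^α = 0.14.
Taking logs: α·ln(20/200) = ln(0.14), so α = -1.966113 / -2.302585 ≈ 0.854.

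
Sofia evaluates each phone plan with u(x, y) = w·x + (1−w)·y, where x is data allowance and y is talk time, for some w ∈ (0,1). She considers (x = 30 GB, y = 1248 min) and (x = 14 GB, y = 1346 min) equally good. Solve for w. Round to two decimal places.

u(30,1248) = u(14,1346) means w·30 + (1−w)·1248 = w·14 + (1−w)·1346.
Rearranging, 16·w − 98·(1−w) = 0.
Hence w = 98/(16+98) = 98/114 = 0.86.

w = 0.86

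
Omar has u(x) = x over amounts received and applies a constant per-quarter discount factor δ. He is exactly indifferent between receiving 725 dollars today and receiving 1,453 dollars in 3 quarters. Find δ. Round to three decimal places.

Indifference means u(725) = δ^3 · u(1453), so δ^3 = u(725)/u(1453).
With u(x) = x: δ^3 = 725/1453 = 0.49897.
So δ = 0.49897^(1/3) ≈ 0.793.

δ ≈ 0.793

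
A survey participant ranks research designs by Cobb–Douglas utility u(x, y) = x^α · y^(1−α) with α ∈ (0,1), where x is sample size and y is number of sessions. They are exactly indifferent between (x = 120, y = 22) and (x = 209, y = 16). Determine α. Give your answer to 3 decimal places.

Set the two utilities equal: 120^α·22^(1−α) = 209^α·16^(1−α).
Taking logs: α·ln 120 + (1−α)·ln 22 = α·ln 209 + (1−α)·ln 16, i.e. α·-0.554843 = (1−α)·-0.318454.
So α/(1−α) = (-0.318454)/(-0.554843) = 0.573953, and α = 0.573953/1.573953 ≈ 0.365.

α ≈ 0.365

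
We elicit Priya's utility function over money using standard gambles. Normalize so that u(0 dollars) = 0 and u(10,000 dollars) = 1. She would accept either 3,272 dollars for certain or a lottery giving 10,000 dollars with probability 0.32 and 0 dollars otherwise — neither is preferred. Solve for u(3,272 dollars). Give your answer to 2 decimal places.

The indifference gives u(3,272 dollars) = 0.32·u(10,000 dollars) + 0.68·u(0 dollars) = 0.32·1 + 0.68·0 = 0.32.

0.32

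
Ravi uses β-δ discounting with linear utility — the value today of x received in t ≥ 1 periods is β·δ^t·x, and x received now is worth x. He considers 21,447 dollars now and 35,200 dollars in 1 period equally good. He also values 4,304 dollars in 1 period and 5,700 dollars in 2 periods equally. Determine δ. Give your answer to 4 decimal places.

The second indifference involves only future payoffs, so β cancels: β·δ^1·4304 = β·δ^2·5700, giving δ = 4304/5700 = 0.75509.

δ ≈ 0.7551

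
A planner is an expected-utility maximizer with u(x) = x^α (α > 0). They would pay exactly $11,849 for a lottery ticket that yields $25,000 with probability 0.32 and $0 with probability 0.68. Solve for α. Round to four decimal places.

The lottery's expected utility is 0.32·u(25000) + 0.68·u(0) = 0.32·25000^α (since u(0) = 0 for α > 0).
Setting u(11849) equal to that: 11849^α = 0.32·25000^α ⇒ (11849/25000)^α = 0.32.
α = ln(0.32) / ln(11849/25000) = -1.1394343/-0.7466323 ≈ 1.5261.

α ≈ 1.5261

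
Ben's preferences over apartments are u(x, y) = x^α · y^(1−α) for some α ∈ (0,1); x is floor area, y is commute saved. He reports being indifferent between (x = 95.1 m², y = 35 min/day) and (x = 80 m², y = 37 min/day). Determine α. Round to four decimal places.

Set the two utilities equal: 95.1^α·35^(1−α) = 80^α·37^(1−α).
(95.1/80)^α = (37/35)^(1−α); take logs: α·ln(95.1/80) = (1−α)·ln(37/35), i.e. α·0.1729023 = (1−α)·0.0555699.
So α/(1−α) = (0.0555699)/(0.1729023) = 0.3213948, and α = 0.3213948/1.3213948 ≈ 0.2432.

α ≈ 0.2432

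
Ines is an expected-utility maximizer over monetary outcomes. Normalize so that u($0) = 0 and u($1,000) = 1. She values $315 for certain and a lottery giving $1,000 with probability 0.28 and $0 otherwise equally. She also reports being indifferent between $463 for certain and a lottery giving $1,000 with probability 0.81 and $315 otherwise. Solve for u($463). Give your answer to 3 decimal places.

First, u($315) = 0.28·u($1,000) + 0.72·u($0) = 0.28.
The second indifference gives u($463) = 0.81·u($1,000) + 0.19·u($315) = 0.81·1.00 + 0.19·0.28 = 0.8632.

0.863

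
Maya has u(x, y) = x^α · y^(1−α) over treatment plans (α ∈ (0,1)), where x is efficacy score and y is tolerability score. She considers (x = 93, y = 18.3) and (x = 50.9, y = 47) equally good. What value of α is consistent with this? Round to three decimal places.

α ≈ 0.610

The Cobb–Douglas utilities coincide, so 93^α·18.3^(1−α) = 50.9^α·47^(1−α).
Rearrange to (93/50.9)^α = (47/18.3)^(1−α) and take logs: α·0.602737 = (1−α)·0.943247.
Thus α·(1.545984) = 0.943247, so α = 0.943247/1.545984 ≈ 0.610.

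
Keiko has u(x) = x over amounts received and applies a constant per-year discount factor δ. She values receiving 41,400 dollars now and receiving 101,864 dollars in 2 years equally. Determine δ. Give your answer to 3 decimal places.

Indifference means u(41400) = δ^2 · u(101864), so δ^2 = u(41400)/u(101864).
With u(x) = x: δ^2 = 41400/101864 = 0.40642.
So δ = 0.40642^(1/2) ≈ 0.638.

δ ≈ 0.638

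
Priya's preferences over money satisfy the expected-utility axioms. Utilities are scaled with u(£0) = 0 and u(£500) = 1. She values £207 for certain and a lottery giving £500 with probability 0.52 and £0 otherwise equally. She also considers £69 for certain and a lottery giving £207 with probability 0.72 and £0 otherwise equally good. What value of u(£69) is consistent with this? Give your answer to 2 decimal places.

First, u(£207) = 0.52·u(£500) + 0.48·u(£0) = 0.52.
The second indifference gives u(£69) = 0.72·u(£207) + 0.28·u(£0) = 0.72·0.52 + 0.28·0.00 = 0.3744.

0.37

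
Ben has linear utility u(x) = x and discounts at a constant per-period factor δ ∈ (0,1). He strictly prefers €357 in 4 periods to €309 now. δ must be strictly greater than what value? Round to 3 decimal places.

δ > 0.965

The preference means 309 < δ^4·357.
Hence δ^4 > 309/357 = 0.86555, and x ↦ x^(1/4) is increasing on (0,∞).
δ > 0.86555^(1/4) = 0.965.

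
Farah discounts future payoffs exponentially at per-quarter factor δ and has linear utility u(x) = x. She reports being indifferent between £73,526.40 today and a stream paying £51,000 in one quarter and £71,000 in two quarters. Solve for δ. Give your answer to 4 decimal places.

Equating present values: 73526.40 = 51000δ + 71000δ².
So 71000δ² + 51000δ − 73526.40 = 0.
By the quadratic formula (taking the positive root), δ = (−51000 + √23482497600.00) / 142000 ≈ 0.7200.

δ ≈ 0.7200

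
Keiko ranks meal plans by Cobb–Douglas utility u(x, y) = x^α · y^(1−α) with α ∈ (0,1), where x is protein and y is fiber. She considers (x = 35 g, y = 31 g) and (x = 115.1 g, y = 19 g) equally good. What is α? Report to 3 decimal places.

α ≈ 0.291

Indifference: 35^α · 31^(1−α) = 115.1^α · 19^(1−α).
Rearrange to (35/115.1)^α = (19/31)^(1−α) and take logs: α·-1.190453 = (1−α)·-0.489548.
Thus α·(-1.680001) = -0.489548, so α = -0.489548/-1.680001 ≈ 0.291.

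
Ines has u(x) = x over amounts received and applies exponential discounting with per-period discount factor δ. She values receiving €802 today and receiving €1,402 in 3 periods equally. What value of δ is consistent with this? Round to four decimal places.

δ ≈ 0.8301

Equating discounted utilities: u(802) = δ^3·u(1402) ⇒ δ^3 = u(802)/u(1402).
With u(x) = x: δ^3 = 802/1402 = 0.57204.
So δ = 0.57204^(1/3) ≈ 0.8301.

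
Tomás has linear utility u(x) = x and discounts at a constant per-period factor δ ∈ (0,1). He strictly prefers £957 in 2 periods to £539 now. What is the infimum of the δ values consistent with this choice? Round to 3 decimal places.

Comparing present values: 539 < δ^2·957.
Dividing by 957: δ^2 > 0.56322. Both sides are positive, so the square root keeps the direction.
δ > 0.56322^(1/2) = 0.750.

δ > 0.750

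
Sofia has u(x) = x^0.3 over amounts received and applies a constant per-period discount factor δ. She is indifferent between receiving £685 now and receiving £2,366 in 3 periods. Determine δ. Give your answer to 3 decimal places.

δ ≈ 0.883

Indifference means u(685) = δ^3 · u(2366), so δ^3 = u(685)/u(2366).
Since u(x) = x^0.3, δ^3 = (685/2366)^0.3 = 0.28952^0.3 = 0.68945.
Hence δ = (0.68945)^(1/3) = 0.88342.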